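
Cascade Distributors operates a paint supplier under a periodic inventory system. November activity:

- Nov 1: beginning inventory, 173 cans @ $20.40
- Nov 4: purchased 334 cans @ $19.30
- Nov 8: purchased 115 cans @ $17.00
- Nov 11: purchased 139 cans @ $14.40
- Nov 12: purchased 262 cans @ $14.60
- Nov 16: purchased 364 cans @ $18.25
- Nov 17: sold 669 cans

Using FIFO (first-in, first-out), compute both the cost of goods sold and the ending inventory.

COGS = $12,607.20; ending inventory = $11,793.00

Nov 17, 669 sold [FIFO — oldest first]: 173 @ $20.40 + 334 @ $19.30 + 115 @ $17.00 + 47 @ $14.40 = $12,607.20
Ending inventory: 92 @ $14.40 + 262 @ $14.60 + 364 @ $18.25 = $11,793.00
Check: goods available $24,400.20 = COGS $12,607.20 + ending $11,793.00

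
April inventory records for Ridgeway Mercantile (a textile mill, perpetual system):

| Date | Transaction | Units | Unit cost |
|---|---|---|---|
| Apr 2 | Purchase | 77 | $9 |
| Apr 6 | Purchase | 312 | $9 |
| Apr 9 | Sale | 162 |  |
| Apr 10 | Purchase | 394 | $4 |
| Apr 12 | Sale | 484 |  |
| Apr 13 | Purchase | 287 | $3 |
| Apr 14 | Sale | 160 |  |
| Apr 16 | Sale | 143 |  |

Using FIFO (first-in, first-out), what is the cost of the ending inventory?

Ending inventory = $363

Apr 9, 162 sold [FIFO — oldest first]: 77 @ $9 + 85 @ $9 = $1,458
Apr 12, 484 sold [FIFO — oldest first]: 227 @ $9 + 257 @ $4 = $3,071
Apr 14, 160 sold [FIFO — oldest first]: 137 @ $4 + 23 @ $3 = $617
Apr 16, 143 sold [FIFO — oldest first]: 143 @ $3 = $429
Total COGS = $1,458 + $3,071 + $617 + $429 = $5,575
Ending inventory: 121 @ $3 = $363
Check: goods available $5,938 = COGS $5,575 + ending $363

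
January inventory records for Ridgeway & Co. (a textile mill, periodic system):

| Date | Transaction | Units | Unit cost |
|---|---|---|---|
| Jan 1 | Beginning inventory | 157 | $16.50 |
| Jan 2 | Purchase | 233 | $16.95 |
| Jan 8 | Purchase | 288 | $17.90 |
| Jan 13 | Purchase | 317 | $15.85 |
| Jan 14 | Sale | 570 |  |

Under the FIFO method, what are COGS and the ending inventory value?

COGS = $9,761.85; ending inventory = $6,957.65

Jan 14, 570 sold [FIFO — oldest first]: 157 @ $16.50 + 233 @ $16.95 + 180 @ $17.90 = $9,761.85
Ending inventory: 108 @ $17.90 + 317 @ $15.85 = $6,957.65
Check: goods available $16,719.50 = COGS $9,761.85 + ending $6,957.65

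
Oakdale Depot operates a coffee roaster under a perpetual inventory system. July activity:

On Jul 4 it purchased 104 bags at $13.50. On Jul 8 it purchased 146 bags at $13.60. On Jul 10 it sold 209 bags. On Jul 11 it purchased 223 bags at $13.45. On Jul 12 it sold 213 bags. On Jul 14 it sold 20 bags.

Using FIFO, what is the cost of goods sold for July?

Jul 10, 209 sold [FIFO — oldest first]: 104 @ $13.50 + 105 @ $13.60 = $2,832.00
Jul 12, 213 sold [FIFO — oldest first]: 41 @ $13.60 + 172 @ $13.45 = $2,871.00
Jul 14, 20 sold [FIFO — oldest first]: 20 @ $13.45 = $269.00
Total COGS = $2,832.00 + $2,871.00 + $269.00 = $5,972.00
Ending inventory: 31 @ $13.45 = $416.95
Check: goods available $6,388.95 = COGS $5,972.00 + ending $416.95

COGS = $5,972.00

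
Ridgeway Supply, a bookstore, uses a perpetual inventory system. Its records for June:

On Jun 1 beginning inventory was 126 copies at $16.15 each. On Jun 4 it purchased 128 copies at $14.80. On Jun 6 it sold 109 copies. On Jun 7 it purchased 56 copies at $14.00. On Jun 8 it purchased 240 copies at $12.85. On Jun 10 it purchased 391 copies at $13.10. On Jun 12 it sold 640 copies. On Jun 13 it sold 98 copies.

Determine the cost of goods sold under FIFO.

COGS = $11,688.00

Jun 6, 109 sold [FIFO — oldest first]: 109 @ $16.15 = $1,760.35
Jun 12, 640 sold [FIFO — oldest first]: 17 @ $16.15 + 128 @ $14.80 + 56 @ $14.00 + 240 @ $12.85 + 199 @ $13.10 = $8,643.85
Jun 13, 98 sold [FIFO — oldest first]: 98 @ $13.10 = $1,283.80
Total COGS = $1,760.35 + $8,643.85 + $1,283.80 = $11,688.00
Ending inventory: 94 @ $13.10 = $1,231.40
Check: goods available $12,919.40 = COGS $11,688.00 + ending $1,231.40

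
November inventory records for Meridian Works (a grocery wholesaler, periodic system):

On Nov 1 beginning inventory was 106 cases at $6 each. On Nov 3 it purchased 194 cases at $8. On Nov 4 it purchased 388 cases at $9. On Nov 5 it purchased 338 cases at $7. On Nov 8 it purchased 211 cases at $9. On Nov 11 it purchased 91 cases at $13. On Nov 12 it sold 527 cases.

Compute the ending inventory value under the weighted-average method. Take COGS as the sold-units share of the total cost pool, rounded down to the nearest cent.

Ending inventory = $6,712.00

Nov 12, sell 527: 527/1328 × $11,128.00 → $4,416.00
Ending inventory (cost pool remaining) = $6,712.00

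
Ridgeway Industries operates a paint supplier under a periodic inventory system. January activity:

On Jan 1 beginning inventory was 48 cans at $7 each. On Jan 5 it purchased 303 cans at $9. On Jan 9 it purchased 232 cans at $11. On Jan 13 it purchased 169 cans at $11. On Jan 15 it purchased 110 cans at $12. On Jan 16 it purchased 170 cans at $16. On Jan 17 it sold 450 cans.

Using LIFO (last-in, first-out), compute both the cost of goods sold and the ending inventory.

COGS = $5,910; ending inventory = $5,604

Jan 17, 450 sold [LIFO — newest first]: 170 @ $16 + 110 @ $12 + 169 @ $11 + 1 @ $11 = $5,910
Ending inventory: 48 @ $7 + 303 @ $9 + 231 @ $11 = $5,604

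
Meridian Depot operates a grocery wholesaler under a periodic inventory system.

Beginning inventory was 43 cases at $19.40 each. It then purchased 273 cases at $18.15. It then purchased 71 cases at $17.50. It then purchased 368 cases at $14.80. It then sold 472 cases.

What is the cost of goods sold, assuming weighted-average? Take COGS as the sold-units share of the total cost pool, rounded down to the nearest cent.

COGS = $7,800.84

Sale 1, sell 472: 472/755 × $12,478.05 → $7,800.84
Ending inventory (cost pool remaining) = $4,677.21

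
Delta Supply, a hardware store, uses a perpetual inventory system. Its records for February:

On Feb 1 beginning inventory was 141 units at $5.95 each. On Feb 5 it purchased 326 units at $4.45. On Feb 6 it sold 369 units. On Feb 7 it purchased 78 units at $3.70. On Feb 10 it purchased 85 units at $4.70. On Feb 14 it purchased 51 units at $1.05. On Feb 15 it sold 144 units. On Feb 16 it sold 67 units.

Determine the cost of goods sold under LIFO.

Feb 6, 369 sold [LIFO — newest first]: 326 @ $4.45 + 43 @ $5.95 = $1,706.55
Feb 15, 144 sold [LIFO — newest first]: 51 @ $1.05 + 85 @ $4.70 + 8 @ $3.70 = $482.65
Feb 16, 67 sold [LIFO — newest first]: 67 @ $3.70 = $247.90
Total COGS = $1,706.55 + $482.65 + $247.90 = $2,437.10
Ending inventory: 98 @ $5.95 + 3 @ $3.70 = $594.20

COGS = $2,437.10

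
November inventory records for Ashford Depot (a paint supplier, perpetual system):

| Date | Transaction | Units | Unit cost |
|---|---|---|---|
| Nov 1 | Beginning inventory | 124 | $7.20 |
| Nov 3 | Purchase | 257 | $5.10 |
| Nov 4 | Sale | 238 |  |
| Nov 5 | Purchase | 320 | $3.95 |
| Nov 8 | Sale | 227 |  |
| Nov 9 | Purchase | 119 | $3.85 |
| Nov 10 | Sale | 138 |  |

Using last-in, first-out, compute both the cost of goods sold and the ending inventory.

COGS = $2,643.65; ending inventory = $1,282.00

Nov 4, 238 sold [LIFO — newest first]: 238 @ $5.10 = $1,213.80
Nov 8, 227 sold [LIFO — newest first]: 227 @ $3.95 = $896.65
Nov 10, 138 sold [LIFO — newest first]: 119 @ $3.85 + 19 @ $3.95 = $533.20
Total COGS = $1,213.80 + $896.65 + $533.20 = $2,643.65
Ending inventory: 124 @ $7.20 + 19 @ $5.10 + 74 @ $3.95 = $1,282.00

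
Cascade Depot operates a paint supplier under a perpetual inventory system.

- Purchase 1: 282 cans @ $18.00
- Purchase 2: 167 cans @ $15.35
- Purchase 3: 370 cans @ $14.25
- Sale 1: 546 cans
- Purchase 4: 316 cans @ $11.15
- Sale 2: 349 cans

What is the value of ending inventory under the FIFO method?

Sale 1 (546) [FIFO — oldest first]: 282 @ $18.00 + 167 @ $15.35 + 97 @ $14.25 = $9,021.70
Sale 2 (349) [FIFO — oldest first]: 273 @ $14.25 + 76 @ $11.15 = $4,737.65
Total COGS = $9,021.70 + $4,737.65 = $13,759.35
Ending inventory: 240 @ $11.15 = $2,676.00

Ending inventory = $2,676.00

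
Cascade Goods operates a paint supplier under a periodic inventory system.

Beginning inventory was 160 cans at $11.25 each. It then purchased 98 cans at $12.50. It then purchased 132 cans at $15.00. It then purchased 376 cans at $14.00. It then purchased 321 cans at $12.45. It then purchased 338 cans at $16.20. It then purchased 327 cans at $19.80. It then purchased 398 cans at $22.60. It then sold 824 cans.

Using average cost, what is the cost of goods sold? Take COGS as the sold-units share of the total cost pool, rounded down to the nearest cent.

Sale 1, sell 824: 824/2150 × $35,210.45 → $13,494.60
Ending inventory (cost pool remaining) = $21,715.85
Check: goods available $35,210.45 = COGS $13,494.60 + ending $21,715.85

COGS = $13,494.60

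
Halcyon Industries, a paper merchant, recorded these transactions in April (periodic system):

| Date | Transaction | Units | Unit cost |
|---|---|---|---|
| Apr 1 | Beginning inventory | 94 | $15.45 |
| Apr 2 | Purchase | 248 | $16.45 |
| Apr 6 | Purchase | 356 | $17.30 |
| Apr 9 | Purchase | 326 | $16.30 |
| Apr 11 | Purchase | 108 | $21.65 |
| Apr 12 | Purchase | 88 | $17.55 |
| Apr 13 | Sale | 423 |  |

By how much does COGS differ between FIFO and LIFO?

FIFO COGS: 94 @ $15.45 + 248 @ $16.45 + 81 @ $17.30 = $6,933.20
LIFO COGS: 88 @ $17.55 + 108 @ $21.65 + 227 @ $16.30 = $7,582.70
Difference = |$6,933.20 − $7,582.70| = $649.50

$649.50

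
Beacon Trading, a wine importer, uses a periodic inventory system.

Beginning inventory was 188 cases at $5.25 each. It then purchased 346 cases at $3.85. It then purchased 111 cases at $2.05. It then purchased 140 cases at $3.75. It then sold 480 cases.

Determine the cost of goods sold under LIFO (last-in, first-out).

COGS = $1,634.20

Sale 1 (480) [LIFO — newest first]: 140 @ $3.75 + 111 @ $2.05 + 229 @ $3.85 = $1,634.20
Ending inventory: 188 @ $5.25 + 117 @ $3.85 = $1,437.45
Check: goods available $3,071.65 = COGS $1,634.20 + ending $1,437.45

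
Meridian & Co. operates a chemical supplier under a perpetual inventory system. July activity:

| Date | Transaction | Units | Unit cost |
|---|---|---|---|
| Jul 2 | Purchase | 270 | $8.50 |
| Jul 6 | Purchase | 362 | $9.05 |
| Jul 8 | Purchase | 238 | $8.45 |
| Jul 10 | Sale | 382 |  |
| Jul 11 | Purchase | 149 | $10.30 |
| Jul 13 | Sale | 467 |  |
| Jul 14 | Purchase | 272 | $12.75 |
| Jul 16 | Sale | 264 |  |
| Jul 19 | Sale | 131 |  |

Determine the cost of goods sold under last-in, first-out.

Jul 10, 382 sold [LIFO — newest first]: 238 @ $8.45 + 144 @ $9.05 = $3,314.30
Jul 13, 467 sold [LIFO — newest first]: 149 @ $10.30 + 218 @ $9.05 + 100 @ $8.50 = $4,357.60
Jul 16, 264 sold [LIFO — newest first]: 264 @ $12.75 = $3,366.00
Jul 19, 131 sold [LIFO — newest first]: 8 @ $12.75 + 123 @ $8.50 = $1,147.50
Total COGS = $3,314.30 + $4,357.60 + $3,366.00 + $1,147.50 = $12,185.40
Ending inventory: 47 @ $8.50 = $399.50
Check: goods available $12,584.90 = COGS $12,185.40 + ending $399.50

COGS = $12,185.40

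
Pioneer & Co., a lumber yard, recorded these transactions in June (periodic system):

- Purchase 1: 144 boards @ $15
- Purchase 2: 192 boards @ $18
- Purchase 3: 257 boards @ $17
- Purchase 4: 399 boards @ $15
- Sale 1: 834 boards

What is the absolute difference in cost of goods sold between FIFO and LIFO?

FIFO COGS: 144 @ $15 + 192 @ $18 + 257 @ $17 + 241 @ $15 = $13,600
LIFO COGS: 399 @ $15 + 257 @ $17 + 178 @ $18 = $13,558
Difference = |$13,600 − $13,558| = $42

$42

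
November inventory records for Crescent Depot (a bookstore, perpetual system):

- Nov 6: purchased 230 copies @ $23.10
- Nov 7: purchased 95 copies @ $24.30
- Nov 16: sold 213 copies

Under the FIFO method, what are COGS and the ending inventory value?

Nov 16, 213 sold [FIFO — oldest first]: 213 @ $23.10 = $4,920.30
Ending inventory: 17 @ $23.10 + 95 @ $24.30 = $2,701.20

COGS = $4,920.30; ending inventory = $2,701.20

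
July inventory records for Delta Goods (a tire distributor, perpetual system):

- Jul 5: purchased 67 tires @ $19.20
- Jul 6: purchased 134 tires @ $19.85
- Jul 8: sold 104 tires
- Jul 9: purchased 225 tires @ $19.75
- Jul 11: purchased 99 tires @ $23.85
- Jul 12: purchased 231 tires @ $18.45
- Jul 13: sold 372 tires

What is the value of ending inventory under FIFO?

Ending inventory = $5,430.60

Jul 8, 104 sold [FIFO — oldest first]: 67 @ $19.20 + 37 @ $19.85 = $2,020.85
Jul 13, 372 sold [FIFO — oldest first]: 97 @ $19.85 + 225 @ $19.75 + 50 @ $23.85 = $7,561.70
Total COGS = $2,020.85 + $7,561.70 = $9,582.55
Ending inventory: 49 @ $23.85 + 231 @ $18.45 = $5,430.60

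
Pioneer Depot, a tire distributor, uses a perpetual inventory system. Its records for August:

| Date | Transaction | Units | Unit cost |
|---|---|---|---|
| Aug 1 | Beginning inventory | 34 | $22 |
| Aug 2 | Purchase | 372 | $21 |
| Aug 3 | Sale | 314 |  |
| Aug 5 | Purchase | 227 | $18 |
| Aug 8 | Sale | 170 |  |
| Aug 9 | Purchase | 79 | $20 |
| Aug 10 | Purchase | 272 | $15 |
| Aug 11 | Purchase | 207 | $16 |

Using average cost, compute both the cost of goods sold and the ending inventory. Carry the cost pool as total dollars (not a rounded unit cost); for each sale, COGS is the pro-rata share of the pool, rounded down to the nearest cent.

After Aug 1: 34 on hand, pool $748.00 (≈ $22.0000 each)
After Aug 2: 406 on hand, pool $8,560.00 (≈ $21.0837 each)
Aug 3, sell 314: 314/406 × $8,560.00 → $6,620.29
After Aug 5: 319 on hand, pool $6,025.71 (≈ $18.8894 each)
Aug 8, sell 170: 170/319 × $6,025.71 → $3,211.19
After Aug 9: 228 on hand, pool $4,394.52 (≈ $19.2742 each)
After Aug 10: 500 on hand, pool $8,474.52 (≈ $16.9490 each)
After Aug 11: 707 on hand, pool $11,786.52 (≈ $16.6712 each)
Total COGS = $6,620.29 + $3,211.19 = $9,831.48
Ending inventory (cost pool remaining) = $11,786.52

COGS = $9,831.48; ending inventory = $11,786.52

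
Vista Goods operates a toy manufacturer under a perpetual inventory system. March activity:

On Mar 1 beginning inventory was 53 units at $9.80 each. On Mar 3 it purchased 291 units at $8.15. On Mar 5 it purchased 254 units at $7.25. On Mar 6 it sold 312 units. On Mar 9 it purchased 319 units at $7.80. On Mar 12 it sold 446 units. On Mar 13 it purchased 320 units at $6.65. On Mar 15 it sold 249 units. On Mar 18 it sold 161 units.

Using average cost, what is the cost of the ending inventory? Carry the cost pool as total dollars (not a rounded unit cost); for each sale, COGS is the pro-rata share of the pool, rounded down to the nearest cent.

Ending inventory = $486.43

After Mar 1: 53 on hand, pool $519.40 (≈ $9.8000 each)
After Mar 3: 344 on hand, pool $2,891.05 (≈ $8.4042 each)
After Mar 5: 598 on hand, pool $4,732.55 (≈ $7.9140 each)
Mar 6, sell 312: 312/598 × $4,732.55 → $2,469.15
After Mar 9: 605 on hand, pool $4,751.60 (≈ $7.8539 each)
Mar 12, sell 446: 446/605 × $4,751.60 → $3,502.83
After Mar 13: 479 on hand, pool $3,376.77 (≈ $7.0496 each)
Mar 15, sell 249: 249/479 × $3,376.77 → $1,755.35
Mar 18, sell 161: 161/230 × $1,621.42 → $1,134.99
Total COGS = $2,469.15 + $3,502.83 + $1,755.35 + $1,134.99 = $8,862.32
Ending inventory (cost pool remaining) = $486.43
Check: goods available $9,348.75 = COGS $8,862.32 + ending $486.43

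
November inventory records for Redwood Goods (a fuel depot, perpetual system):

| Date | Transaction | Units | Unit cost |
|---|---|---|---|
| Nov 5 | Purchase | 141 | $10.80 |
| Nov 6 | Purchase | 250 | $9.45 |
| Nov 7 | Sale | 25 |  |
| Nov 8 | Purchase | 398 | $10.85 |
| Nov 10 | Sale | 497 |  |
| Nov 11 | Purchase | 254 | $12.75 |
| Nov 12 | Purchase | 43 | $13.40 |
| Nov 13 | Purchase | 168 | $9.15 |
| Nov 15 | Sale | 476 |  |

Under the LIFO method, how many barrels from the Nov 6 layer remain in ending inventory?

115

Nov 7, 25 sold [LIFO — newest first]: 25 @ $9.45 = $236.25
Nov 10, 497 sold [LIFO — newest first]: 398 @ $10.85 + 99 @ $9.45 = $5,253.85
Nov 15, 476 sold [LIFO — newest first]: 168 @ $9.15 + 43 @ $13.40 + 254 @ $12.75 + 11 @ $9.45 = $5,455.85
Total COGS = $236.25 + $5,253.85 + $5,455.85 = $10,945.95
Ending inventory: 141 @ $10.80 + 115 @ $9.45 = $2,609.55
Check: goods available $13,555.50 = COGS $10,945.95 + ending $2,609.55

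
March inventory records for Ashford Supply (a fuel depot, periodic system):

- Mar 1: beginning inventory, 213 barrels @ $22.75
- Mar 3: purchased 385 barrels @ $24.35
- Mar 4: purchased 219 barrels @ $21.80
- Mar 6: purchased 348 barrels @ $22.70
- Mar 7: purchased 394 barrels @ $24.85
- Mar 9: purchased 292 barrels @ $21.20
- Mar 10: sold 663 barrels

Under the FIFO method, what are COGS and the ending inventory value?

Mar 10, 663 sold [FIFO — oldest first]: 213 @ $22.75 + 385 @ $24.35 + 65 @ $21.80 = $15,637.50
Ending inventory: 154 @ $21.80 + 348 @ $22.70 + 394 @ $24.85 + 292 @ $21.20 = $27,238.10

COGS = $15,637.50; ending inventory = $27,238.10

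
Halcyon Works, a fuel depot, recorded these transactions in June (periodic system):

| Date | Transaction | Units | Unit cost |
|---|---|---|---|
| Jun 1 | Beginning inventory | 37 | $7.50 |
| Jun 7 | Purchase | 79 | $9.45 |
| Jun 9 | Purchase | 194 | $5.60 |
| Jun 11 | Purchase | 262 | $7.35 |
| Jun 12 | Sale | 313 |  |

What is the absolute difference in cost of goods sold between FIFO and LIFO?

$78.80

FIFO COGS: 37 @ $7.50 + 79 @ $9.45 + 194 @ $5.60 + 3 @ $7.35 = $2,132.50
LIFO COGS: 262 @ $7.35 + 51 @ $5.60 = $2,211.30
Difference = |$2,132.50 − $2,211.30| = $78.80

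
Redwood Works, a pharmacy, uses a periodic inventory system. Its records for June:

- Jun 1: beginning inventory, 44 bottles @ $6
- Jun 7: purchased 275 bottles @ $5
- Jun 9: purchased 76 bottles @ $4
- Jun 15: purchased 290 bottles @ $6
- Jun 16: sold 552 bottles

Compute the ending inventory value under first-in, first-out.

Jun 16, 552 sold [FIFO — oldest first]: 44 @ $6 + 275 @ $5 + 76 @ $4 + 157 @ $6 = $2,885
Ending inventory: 133 @ $6 = $798
Check: goods available $3,683 = COGS $2,885 + ending $798

Ending inventory = $798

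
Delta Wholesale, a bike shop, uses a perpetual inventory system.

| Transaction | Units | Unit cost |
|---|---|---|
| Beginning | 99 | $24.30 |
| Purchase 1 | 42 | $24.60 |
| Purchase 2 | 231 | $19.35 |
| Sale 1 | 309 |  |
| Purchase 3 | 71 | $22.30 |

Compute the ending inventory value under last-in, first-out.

Ending inventory = $3,114.20

Sale 1 (309) [LIFO — newest first]: 231 @ $19.35 + 42 @ $24.60 + 36 @ $24.30 = $6,377.85
Ending inventory: 63 @ $24.30 + 71 @ $22.30 = $3,114.20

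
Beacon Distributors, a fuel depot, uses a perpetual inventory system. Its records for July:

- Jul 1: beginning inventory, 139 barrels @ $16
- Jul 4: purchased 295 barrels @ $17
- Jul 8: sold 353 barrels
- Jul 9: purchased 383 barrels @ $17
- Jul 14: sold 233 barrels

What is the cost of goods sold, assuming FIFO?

Jul 8, 353 sold [FIFO — oldest first]: 139 @ $16 + 214 @ $17 = $5,862
Jul 14, 233 sold [FIFO — oldest first]: 81 @ $17 + 152 @ $17 = $3,961
Total COGS = $5,862 + $3,961 = $9,823
Ending inventory: 231 @ $17 = $3,927

COGS = $9,823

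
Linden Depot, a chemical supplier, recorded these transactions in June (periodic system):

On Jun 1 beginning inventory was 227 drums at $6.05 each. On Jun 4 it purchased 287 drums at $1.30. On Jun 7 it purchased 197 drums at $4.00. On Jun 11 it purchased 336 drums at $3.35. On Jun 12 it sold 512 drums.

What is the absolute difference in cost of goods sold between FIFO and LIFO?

$85.75

FIFO COGS: 227 @ $6.05 + 285 @ $1.30 = $1,743.85
LIFO COGS: 336 @ $3.35 + 176 @ $4.00 = $1,829.60
Difference = |$1,743.85 − $1,829.60| = $85.75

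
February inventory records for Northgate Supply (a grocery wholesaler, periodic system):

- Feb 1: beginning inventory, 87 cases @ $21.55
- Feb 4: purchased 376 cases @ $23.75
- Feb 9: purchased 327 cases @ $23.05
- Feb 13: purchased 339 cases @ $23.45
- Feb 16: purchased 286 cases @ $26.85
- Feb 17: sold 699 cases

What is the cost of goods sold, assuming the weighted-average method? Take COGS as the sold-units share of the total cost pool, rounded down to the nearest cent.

Feb 17, sell 699: 699/1415 × $33,970.85 → $16,781.35
Ending inventory (cost pool remaining) = $17,189.50
Check: goods available $33,970.85 = COGS $16,781.35 + ending $17,189.50

COGS = $16,781.35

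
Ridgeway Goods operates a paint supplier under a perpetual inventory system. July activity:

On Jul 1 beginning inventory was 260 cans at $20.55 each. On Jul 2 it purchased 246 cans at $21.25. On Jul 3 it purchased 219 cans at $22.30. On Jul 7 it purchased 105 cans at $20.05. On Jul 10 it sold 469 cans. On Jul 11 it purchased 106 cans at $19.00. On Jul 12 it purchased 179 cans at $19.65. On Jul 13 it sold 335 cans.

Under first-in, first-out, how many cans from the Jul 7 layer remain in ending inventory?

26

Jul 10, 469 sold [FIFO — oldest first]: 260 @ $20.55 + 209 @ $21.25 = $9,784.25
Jul 13, 335 sold [FIFO — oldest first]: 37 @ $21.25 + 219 @ $22.30 + 79 @ $20.05 = $7,253.90
Total COGS = $9,784.25 + $7,253.90 = $17,038.15
Ending inventory: 26 @ $20.05 + 106 @ $19.00 + 179 @ $19.65 = $6,052.65
Check: goods available $23,090.80 = COGS $17,038.15 + ending $6,052.65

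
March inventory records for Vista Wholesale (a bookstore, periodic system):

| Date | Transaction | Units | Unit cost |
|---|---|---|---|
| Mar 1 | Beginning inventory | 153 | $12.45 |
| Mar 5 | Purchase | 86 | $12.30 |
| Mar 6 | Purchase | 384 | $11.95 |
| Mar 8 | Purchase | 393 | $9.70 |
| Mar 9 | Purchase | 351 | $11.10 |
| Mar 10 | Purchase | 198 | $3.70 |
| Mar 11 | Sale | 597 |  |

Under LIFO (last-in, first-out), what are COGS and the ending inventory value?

COGS = $5,094.30; ending inventory = $10,897.95

Mar 11, 597 sold [LIFO — newest first]: 198 @ $3.70 + 351 @ $11.10 + 48 @ $9.70 = $5,094.30
Ending inventory: 153 @ $12.45 + 86 @ $12.30 + 384 @ $11.95 + 345 @ $9.70 = $10,897.95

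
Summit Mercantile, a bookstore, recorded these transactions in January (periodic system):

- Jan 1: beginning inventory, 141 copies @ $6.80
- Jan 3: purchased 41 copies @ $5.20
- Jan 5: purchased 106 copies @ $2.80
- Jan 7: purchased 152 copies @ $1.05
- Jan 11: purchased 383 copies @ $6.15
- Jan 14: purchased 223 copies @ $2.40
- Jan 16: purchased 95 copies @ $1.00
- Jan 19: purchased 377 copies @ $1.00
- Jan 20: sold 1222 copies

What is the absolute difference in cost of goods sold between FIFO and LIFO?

FIFO COGS: 141 @ $6.80 + 41 @ $5.20 + 106 @ $2.80 + 152 @ $1.05 + 383 @ $6.15 + 223 @ $2.40 + 95 @ $1.00 + 81 @ $1.00 = $4,695.05
LIFO COGS: 377 @ $1.00 + 95 @ $1.00 + 223 @ $2.40 + 383 @ $6.15 + 144 @ $1.05 = $3,513.85
Difference = |$4,695.05 − $3,513.85| = $1,181.20

$1,181.20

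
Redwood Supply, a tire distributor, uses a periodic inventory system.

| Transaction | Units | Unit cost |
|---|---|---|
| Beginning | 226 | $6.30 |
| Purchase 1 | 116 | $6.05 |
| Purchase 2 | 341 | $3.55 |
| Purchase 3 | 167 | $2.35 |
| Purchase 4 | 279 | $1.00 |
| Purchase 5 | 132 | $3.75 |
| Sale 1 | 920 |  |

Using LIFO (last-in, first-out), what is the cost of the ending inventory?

Ending inventory = $2,119.55

Sale 1 (920) [LIFO — newest first]: 132 @ $3.75 + 279 @ $1.00 + 167 @ $2.35 + 341 @ $3.55 + 1 @ $6.05 = $2,383.05
Ending inventory: 226 @ $6.30 + 115 @ $6.05 = $2,119.55
Check: goods available $4,502.60 = COGS $2,383.05 + ending $2,119.55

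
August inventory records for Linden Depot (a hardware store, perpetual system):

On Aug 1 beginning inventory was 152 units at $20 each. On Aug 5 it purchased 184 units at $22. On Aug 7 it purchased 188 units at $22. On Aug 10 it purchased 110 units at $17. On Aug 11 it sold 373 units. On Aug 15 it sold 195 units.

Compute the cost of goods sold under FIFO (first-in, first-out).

Aug 11, 373 sold [FIFO — oldest first]: 152 @ $20 + 184 @ $22 + 37 @ $22 = $7,902
Aug 15, 195 sold [FIFO — oldest first]: 151 @ $22 + 44 @ $17 = $4,070
Total COGS = $7,902 + $4,070 = $11,972
Ending inventory: 66 @ $17 = $1,122

COGS = $11,972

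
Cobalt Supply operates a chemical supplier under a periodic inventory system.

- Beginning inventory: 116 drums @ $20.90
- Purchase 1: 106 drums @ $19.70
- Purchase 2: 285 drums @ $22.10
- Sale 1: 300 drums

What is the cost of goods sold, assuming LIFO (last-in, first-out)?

Sale 1 (300) [LIFO — newest first]: 285 @ $22.10 + 15 @ $19.70 = $6,594.00
Ending inventory: 116 @ $20.90 + 91 @ $19.70 = $4,217.10

COGS = $6,594.00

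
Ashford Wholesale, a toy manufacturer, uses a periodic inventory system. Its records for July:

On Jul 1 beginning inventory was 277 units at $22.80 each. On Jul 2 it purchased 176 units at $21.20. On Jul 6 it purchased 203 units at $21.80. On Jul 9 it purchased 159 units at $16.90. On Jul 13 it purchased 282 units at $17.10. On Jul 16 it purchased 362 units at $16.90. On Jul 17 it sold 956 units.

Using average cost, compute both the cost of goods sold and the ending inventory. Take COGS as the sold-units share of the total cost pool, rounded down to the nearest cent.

Jul 17, sell 956: 956/1459 × $28,099.30 → $18,411.87
Ending inventory (cost pool remaining) = $9,687.43

COGS = $18,411.87; ending inventory = $9,687.43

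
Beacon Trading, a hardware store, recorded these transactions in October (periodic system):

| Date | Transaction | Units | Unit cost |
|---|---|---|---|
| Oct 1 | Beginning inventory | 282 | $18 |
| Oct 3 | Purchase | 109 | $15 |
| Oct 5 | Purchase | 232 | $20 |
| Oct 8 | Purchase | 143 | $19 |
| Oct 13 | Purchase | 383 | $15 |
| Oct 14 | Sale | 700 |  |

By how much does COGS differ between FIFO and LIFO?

$872

FIFO COGS: 282 @ $18 + 109 @ $15 + 232 @ $20 + 77 @ $19 = $12,814
LIFO COGS: 383 @ $15 + 143 @ $19 + 174 @ $20 = $11,942
Difference = |$12,814 − $11,942| = $872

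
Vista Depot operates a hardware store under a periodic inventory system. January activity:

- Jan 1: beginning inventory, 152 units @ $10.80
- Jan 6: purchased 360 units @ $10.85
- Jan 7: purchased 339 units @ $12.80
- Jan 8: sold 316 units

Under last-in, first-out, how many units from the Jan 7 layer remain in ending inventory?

Jan 8, 316 sold [LIFO — newest first]: 316 @ $12.80 = $4,044.80
Ending inventory: 152 @ $10.80 + 360 @ $10.85 + 23 @ $12.80 = $5,842.00
Check: goods available $9,886.80 = COGS $4,044.80 + ending $5,842.00

23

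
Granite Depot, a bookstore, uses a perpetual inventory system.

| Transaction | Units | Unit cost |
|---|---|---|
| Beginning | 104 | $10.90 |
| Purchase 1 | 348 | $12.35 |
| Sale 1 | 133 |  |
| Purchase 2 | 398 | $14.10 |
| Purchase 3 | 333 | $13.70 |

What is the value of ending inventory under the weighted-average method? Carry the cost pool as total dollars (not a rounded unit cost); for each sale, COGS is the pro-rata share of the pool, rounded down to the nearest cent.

Ending inventory = $14,007.13

After Beginning: 104 on hand, pool $1,133.60 (≈ $10.9000 each)
After Purchase 1: 452 on hand, pool $5,431.40 (≈ $12.0164 each)
Sale 1, sell 133: 133/452 × $5,431.40 → $1,598.17
After Purchase 2: 717 on hand, pool $9,445.03 (≈ $13.1730 each)
After Purchase 3: 1050 on hand, pool $14,007.13 (≈ $13.3401 each)
Ending inventory (cost pool remaining) = $14,007.13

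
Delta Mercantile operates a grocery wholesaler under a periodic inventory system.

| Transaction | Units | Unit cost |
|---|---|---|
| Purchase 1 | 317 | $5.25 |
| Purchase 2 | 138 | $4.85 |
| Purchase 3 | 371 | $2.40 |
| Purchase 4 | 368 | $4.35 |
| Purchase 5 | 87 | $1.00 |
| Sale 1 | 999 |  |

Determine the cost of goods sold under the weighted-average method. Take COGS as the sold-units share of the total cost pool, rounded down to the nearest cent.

Sale 1, sell 999: 999/1281 × $4,911.75 → $3,830.47
Ending inventory (cost pool remaining) = $1,081.28

COGS = $3,830.47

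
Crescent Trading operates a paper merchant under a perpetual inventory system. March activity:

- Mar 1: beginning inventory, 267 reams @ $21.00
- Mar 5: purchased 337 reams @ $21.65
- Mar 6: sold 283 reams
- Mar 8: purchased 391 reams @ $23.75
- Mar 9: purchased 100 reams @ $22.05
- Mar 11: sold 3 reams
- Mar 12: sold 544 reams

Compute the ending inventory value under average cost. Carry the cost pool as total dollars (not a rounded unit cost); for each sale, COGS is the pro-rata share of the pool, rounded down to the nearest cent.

After Mar 1: 267 on hand, pool $5,607.00 (≈ $21.0000 each)
After Mar 5: 604 on hand, pool $12,903.05 (≈ $21.3627 each)
Mar 6, sell 283: 283/604 × $12,903.05 → $6,045.63
After Mar 8: 712 on hand, pool $16,143.67 (≈ $22.6737 each)
After Mar 9: 812 on hand, pool $18,348.67 (≈ $22.5969 each)
Mar 11, sell 3: 3/812 × $18,348.67 → $67.79
Mar 12, sell 544: 544/809 × $18,280.88 → $12,292.70
Total COGS = $6,045.63 + $67.79 + $12,292.70 = $18,406.12
Ending inventory (cost pool remaining) = $5,988.18

Ending inventory = $5,988.18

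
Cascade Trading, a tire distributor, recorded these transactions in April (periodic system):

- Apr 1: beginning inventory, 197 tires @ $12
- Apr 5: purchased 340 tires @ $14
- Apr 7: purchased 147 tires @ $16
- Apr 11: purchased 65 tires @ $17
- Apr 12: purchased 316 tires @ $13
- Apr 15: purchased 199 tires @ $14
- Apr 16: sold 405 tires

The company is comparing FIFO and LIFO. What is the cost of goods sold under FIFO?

FIFO COGS: 197 @ $12 + 208 @ $14 = $5,276
LIFO COGS: 199 @ $14 + 206 @ $13 = $5,464

COGS = $5,276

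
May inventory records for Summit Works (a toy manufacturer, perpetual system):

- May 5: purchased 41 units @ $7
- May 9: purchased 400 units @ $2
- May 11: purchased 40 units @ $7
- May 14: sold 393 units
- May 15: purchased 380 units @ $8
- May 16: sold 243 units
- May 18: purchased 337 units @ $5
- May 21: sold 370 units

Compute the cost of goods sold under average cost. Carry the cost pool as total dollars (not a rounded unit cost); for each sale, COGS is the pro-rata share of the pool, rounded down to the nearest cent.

COGS = $4,975.94

After May 5: 41 on hand, pool $287.00 (≈ $7.0000 each)
After May 9: 441 on hand, pool $1,087.00 (≈ $2.4649 each)
After May 11: 481 on hand, pool $1,367.00 (≈ $2.8420 each)
May 14, sell 393: 393/481 × $1,367.00 → $1,116.90
After May 15: 468 on hand, pool $3,290.10 (≈ $7.0301 each)
May 16, sell 243: 243/468 × $3,290.10 → $1,708.32
After May 18: 562 on hand, pool $3,266.78 (≈ $5.8128 each)
May 21, sell 370: 370/562 × $3,266.78 → $2,150.72
Total COGS = $1,116.90 + $1,708.32 + $2,150.72 = $4,975.94
Ending inventory (cost pool remaining) = $1,116.06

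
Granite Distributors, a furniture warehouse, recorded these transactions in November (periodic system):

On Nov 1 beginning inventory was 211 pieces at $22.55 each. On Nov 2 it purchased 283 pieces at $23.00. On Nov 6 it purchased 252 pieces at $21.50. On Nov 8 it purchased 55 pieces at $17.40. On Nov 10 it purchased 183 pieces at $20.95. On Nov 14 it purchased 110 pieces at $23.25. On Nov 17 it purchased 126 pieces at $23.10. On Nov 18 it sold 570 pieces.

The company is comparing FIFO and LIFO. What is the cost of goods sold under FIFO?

COGS = $12,901.05

FIFO COGS: 211 @ $22.55 + 283 @ $23.00 + 76 @ $21.50 = $12,901.05
LIFO COGS: 126 @ $23.10 + 110 @ $23.25 + 183 @ $20.95 + 55 @ $17.40 + 96 @ $21.50 = $12,322.95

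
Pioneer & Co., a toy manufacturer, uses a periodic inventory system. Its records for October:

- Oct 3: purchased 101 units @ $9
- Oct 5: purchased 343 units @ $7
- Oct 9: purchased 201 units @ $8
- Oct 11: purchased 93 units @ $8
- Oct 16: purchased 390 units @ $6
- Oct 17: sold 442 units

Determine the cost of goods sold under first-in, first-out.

Oct 17, 442 sold [FIFO — oldest first]: 101 @ $9 + 341 @ $7 = $3,296
Ending inventory: 2 @ $7 + 201 @ $8 + 93 @ $8 + 390 @ $6 = $4,706

COGS = $3,296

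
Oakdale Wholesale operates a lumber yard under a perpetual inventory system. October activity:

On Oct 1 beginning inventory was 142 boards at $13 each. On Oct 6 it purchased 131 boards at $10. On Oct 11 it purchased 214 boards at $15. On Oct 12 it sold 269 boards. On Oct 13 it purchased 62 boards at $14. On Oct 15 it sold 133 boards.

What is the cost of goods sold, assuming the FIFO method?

COGS = $5,091

Oct 12, 269 sold [FIFO — oldest first]: 142 @ $13 + 127 @ $10 = $3,116
Oct 15, 133 sold [FIFO — oldest first]: 4 @ $10 + 129 @ $15 = $1,975
Total COGS = $3,116 + $1,975 = $5,091
Ending inventory: 85 @ $15 + 62 @ $14 = $2,143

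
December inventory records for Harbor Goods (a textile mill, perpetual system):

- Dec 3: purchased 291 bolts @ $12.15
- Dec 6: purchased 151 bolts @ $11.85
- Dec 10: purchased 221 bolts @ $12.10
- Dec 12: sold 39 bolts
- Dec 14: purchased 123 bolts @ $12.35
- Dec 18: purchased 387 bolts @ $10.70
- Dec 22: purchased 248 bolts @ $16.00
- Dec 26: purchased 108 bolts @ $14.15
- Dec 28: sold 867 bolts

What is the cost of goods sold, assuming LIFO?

COGS = $11,640.15

Dec 12, 39 sold [LIFO — newest first]: 39 @ $12.10 = $471.90
Dec 28, 867 sold [LIFO — newest first]: 108 @ $14.15 + 248 @ $16.00 + 387 @ $10.70 + 123 @ $12.35 + 1 @ $12.10 = $11,168.25
Total COGS = $471.90 + $11,168.25 = $11,640.15
Ending inventory: 291 @ $12.15 + 151 @ $11.85 + 181 @ $12.10 = $7,515.10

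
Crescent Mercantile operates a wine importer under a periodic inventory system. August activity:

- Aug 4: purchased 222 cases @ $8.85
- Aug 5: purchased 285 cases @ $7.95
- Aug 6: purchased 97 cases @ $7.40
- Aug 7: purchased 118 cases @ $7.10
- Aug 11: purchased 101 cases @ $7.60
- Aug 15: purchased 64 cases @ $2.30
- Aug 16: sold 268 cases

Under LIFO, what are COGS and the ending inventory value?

COGS = $1,646.10; ending inventory = $5,054.75

Aug 16, 268 sold [LIFO — newest first]: 64 @ $2.30 + 101 @ $7.60 + 103 @ $7.10 = $1,646.10
Ending inventory: 222 @ $8.85 + 285 @ $7.95 + 97 @ $7.40 + 15 @ $7.10 = $5,054.75
Check: goods available $6,700.85 = COGS $1,646.10 + ending $5,054.75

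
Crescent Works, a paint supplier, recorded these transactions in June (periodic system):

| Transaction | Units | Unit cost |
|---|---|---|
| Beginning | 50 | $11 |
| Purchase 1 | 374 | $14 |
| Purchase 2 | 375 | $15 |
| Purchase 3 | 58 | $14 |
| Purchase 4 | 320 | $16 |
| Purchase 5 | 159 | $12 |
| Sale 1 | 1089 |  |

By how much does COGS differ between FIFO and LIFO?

FIFO COGS: 50 @ $11 + 374 @ $14 + 375 @ $15 + 58 @ $14 + 232 @ $16 = $15,935
LIFO COGS: 159 @ $12 + 320 @ $16 + 58 @ $14 + 375 @ $15 + 177 @ $14 = $15,943
Difference = |$15,935 − $15,943| = $8

$8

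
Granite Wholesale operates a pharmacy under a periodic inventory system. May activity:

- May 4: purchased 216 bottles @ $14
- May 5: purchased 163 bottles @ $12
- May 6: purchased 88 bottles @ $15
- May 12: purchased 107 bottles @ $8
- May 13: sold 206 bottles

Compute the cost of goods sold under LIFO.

COGS = $2,308

May 13, 206 sold [LIFO — newest first]: 107 @ $8 + 88 @ $15 + 11 @ $12 = $2,308
Ending inventory: 216 @ $14 + 152 @ $12 = $4,848
Check: goods available $7,156 = COGS $2,308 + ending $4,848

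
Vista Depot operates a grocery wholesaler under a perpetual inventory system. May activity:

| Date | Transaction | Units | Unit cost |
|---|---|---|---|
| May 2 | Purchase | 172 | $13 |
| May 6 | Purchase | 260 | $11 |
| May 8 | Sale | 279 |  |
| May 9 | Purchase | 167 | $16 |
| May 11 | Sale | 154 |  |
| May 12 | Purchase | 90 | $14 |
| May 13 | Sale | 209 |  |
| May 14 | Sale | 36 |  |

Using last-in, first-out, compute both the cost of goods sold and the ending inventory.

COGS = $8,885; ending inventory = $143

May 8, 279 sold [LIFO — newest first]: 260 @ $11 + 19 @ $13 = $3,107
May 11, 154 sold [LIFO — newest first]: 154 @ $16 = $2,464
May 13, 209 sold [LIFO — newest first]: 90 @ $14 + 13 @ $16 + 106 @ $13 = $2,846
May 14, 36 sold [LIFO — newest first]: 36 @ $13 = $468
Total COGS = $3,107 + $2,464 + $2,846 + $468 = $8,885
Ending inventory: 11 @ $13 = $143
Check: goods available $9,028 = COGS $8,885 + ending $143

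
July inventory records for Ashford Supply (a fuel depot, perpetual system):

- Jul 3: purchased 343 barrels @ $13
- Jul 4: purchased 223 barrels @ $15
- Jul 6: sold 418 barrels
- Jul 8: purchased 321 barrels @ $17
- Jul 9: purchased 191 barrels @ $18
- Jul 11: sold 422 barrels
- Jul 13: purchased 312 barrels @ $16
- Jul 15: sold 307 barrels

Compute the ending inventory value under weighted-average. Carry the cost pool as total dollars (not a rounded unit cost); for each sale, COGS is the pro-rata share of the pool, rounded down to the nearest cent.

Ending inventory = $3,947.85

After Jul 3: 343 on hand, pool $4,459.00 (≈ $13.0000 each)
After Jul 4: 566 on hand, pool $7,804.00 (≈ $13.7880 each)
Jul 6, sell 418: 418/566 × $7,804.00 → $5,763.37
After Jul 8: 469 on hand, pool $7,497.63 (≈ $15.9864 each)
After Jul 9: 660 on hand, pool $10,935.63 (≈ $16.5691 each)
Jul 11, sell 422: 422/660 × $10,935.63 → $6,992.17
After Jul 13: 550 on hand, pool $8,935.46 (≈ $16.2463 each)
Jul 15, sell 307: 307/550 × $8,935.46 → $4,987.61
Total COGS = $5,763.37 + $6,992.17 + $4,987.61 = $17,743.15
Ending inventory (cost pool remaining) = $3,947.85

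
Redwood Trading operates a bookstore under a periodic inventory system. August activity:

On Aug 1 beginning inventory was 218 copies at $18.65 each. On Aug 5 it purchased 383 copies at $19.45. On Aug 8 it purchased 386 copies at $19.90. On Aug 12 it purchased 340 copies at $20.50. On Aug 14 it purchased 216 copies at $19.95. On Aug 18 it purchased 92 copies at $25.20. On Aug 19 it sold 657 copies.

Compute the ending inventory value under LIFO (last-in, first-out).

Aug 19, 657 sold [LIFO — newest first]: 92 @ $25.20 + 216 @ $19.95 + 340 @ $20.50 + 9 @ $19.90 = $13,776.70
Ending inventory: 218 @ $18.65 + 383 @ $19.45 + 377 @ $19.90 = $19,017.35

Ending inventory = $19,017.35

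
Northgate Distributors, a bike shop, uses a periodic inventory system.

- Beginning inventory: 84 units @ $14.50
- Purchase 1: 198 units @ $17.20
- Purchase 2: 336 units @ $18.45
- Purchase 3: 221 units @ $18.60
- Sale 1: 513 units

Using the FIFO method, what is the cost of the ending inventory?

Ending inventory = $6,047.85

Sale 1 (513) [FIFO — oldest first]: 84 @ $14.50 + 198 @ $17.20 + 231 @ $18.45 = $8,885.55
Ending inventory: 105 @ $18.45 + 221 @ $18.60 = $6,047.85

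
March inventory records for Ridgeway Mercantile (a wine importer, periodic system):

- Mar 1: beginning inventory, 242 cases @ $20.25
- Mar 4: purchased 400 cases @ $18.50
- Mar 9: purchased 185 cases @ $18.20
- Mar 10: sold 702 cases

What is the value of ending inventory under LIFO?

Mar 10, 702 sold [LIFO — newest first]: 185 @ $18.20 + 400 @ $18.50 + 117 @ $20.25 = $13,136.25
Ending inventory: 125 @ $20.25 = $2,531.25

Ending inventory = $2,531.25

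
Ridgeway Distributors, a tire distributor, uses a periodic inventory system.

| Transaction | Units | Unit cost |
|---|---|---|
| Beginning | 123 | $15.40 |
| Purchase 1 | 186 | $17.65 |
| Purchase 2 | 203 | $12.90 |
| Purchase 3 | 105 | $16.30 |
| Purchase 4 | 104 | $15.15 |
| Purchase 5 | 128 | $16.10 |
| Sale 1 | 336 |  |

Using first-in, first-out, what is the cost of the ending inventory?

Ending inventory = $7,618.30

Sale 1 (336) [FIFO — oldest first]: 123 @ $15.40 + 186 @ $17.65 + 27 @ $12.90 = $5,525.40
Ending inventory: 176 @ $12.90 + 105 @ $16.30 + 104 @ $15.15 + 128 @ $16.10 = $7,618.30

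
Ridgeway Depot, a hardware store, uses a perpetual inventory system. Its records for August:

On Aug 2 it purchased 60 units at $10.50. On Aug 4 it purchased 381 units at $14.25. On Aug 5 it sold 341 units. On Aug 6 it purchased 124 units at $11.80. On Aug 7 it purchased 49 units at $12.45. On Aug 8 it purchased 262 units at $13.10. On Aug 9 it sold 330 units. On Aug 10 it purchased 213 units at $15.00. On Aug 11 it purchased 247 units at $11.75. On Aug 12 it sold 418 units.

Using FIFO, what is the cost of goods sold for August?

COGS = $14,759.70

Aug 5, 341 sold [FIFO — oldest first]: 60 @ $10.50 + 281 @ $14.25 = $4,634.25
Aug 9, 330 sold [FIFO — oldest first]: 100 @ $14.25 + 124 @ $11.80 + 49 @ $12.45 + 57 @ $13.10 = $4,244.95
Aug 12, 418 sold [FIFO — oldest first]: 205 @ $13.10 + 213 @ $15.00 = $5,880.50
Total COGS = $4,634.25 + $4,244.95 + $5,880.50 = $14,759.70
Ending inventory: 247 @ $11.75 = $2,902.25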